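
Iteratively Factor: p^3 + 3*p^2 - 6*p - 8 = (p - 2)*(p^2 + 5*p + 4) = (p - 2)*(p + 4)*(p + 1)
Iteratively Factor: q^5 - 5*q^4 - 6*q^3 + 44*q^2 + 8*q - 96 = (q - 4)*(q^4 - q^3 - 10*q^2 + 4*q + 24) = (q - 4)*(q - 3)*(q^3 + 2*q^2 - 4*q - 8) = (q - 4)*(q - 3)*(q + 2)*(q^2 - 4) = (q - 4)*(q - 3)*(q - 2)*(q + 2)*(q + 2)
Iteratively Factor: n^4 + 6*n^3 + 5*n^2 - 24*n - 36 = (n - 2)*(n^3 + 8*n^2 + 21*n + 18) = (n - 2)*(n + 2)*(n^2 + 6*n + 9) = (n - 2)*(n + 2)*(n + 3)*(n + 3)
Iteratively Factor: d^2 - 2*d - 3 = (d - 3)*(d + 1)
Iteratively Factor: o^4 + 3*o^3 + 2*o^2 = (o)*(o^3 + 3*o^2 + 2*o) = o*(o + 1)*(o^2 + 2*o) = o^2*(o + 1)*(o + 2)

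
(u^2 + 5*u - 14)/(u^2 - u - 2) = (u + 7)/(u + 1)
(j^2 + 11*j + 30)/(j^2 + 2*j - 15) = (j + 6)/(j - 3)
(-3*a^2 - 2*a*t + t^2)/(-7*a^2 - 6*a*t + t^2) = (-3*a + t)/(-7*a + t)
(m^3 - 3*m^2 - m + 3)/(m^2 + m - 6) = (m^3 - 3*m^2 - m + 3)/(m^2 + m - 6)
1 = 1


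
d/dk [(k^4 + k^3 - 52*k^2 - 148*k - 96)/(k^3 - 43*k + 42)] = (k^6 - 77*k^4 + 378*k^3 + 2650*k^2 - 4368*k - 10344)/(k^6 - 86*k^4 + 84*k^3 + 1849*k^2 - 3612*k + 1764)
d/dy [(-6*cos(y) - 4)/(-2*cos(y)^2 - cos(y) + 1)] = 2*(-6*sin(y)^2 + 8*cos(y) + 11)*sin(y)/(cos(y) + cos(2*y))^2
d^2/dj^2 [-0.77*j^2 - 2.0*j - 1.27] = -1.54000000000000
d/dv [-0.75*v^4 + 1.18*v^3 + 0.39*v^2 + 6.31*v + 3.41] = -3.0*v^3 + 3.54*v^2 + 0.78*v + 6.31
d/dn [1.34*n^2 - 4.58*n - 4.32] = 2.68*n - 4.58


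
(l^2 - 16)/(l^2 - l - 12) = (l + 4)/(l + 3)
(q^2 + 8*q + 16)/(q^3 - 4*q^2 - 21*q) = (q^2 + 8*q + 16)/(q*(q^2 - 4*q - 21))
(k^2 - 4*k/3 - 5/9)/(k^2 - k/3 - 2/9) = (3*k - 5)/(3*k - 2)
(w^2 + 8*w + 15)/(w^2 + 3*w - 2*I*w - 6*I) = (w + 5)/(w - 2*I)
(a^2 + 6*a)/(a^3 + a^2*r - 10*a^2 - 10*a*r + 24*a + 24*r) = a*(a + 6)/(a^3 + a^2*r - 10*a^2 - 10*a*r + 24*a + 24*r)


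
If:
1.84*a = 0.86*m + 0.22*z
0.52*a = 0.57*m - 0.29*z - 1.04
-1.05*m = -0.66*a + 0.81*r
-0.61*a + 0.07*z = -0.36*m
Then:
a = -0.42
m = -0.12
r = -0.19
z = -3.06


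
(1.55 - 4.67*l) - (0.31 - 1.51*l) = 1.24 - 3.16*l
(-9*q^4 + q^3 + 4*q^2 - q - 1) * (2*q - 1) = -18*q^5 + 11*q^4 + 7*q^3 - 6*q^2 - q + 1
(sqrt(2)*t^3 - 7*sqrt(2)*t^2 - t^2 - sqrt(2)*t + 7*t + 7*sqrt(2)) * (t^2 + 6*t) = sqrt(2)*t^5 - sqrt(2)*t^4 - t^4 - 43*sqrt(2)*t^3 + t^3 + sqrt(2)*t^2 + 42*t^2 + 42*sqrt(2)*t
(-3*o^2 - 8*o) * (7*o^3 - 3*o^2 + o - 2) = -21*o^5 - 47*o^4 + 21*o^3 - 2*o^2 + 16*o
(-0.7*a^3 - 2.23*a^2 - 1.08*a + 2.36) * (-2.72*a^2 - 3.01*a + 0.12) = 1.904*a^5 + 8.1726*a^4 + 9.5659*a^3 - 3.436*a^2 - 7.2332*a + 0.2832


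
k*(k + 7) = k^2 + 7*k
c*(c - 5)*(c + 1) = c^3 - 4*c^2 - 5*c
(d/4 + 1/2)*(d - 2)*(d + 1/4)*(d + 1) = d^4/4 + 5*d^3/16 - 15*d^2/16 - 5*d/4 - 1/4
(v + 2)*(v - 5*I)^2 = v^3 + 2*v^2 - 10*I*v^2 - 25*v - 20*I*v - 50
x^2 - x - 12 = (x - 4)*(x + 3)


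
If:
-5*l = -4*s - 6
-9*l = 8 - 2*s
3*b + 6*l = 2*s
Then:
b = 38/39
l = -22/13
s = -47/13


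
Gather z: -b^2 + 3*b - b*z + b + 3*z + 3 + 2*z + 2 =-b^2 + 4*b + z*(5 - b) + 5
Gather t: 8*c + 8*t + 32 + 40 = 8*c + 8*t + 72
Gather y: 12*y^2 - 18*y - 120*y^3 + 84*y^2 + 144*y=-120*y^3 + 96*y^2 + 126*y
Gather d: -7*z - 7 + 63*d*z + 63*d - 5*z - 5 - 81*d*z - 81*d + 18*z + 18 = d*(-18*z - 18) + 6*z + 6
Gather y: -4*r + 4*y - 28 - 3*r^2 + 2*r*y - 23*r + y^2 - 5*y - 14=-3*r^2 - 27*r + y^2 + y*(2*r - 1) - 42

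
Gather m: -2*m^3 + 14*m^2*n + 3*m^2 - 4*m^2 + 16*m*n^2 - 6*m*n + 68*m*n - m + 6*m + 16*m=-2*m^3 + m^2*(14*n - 1) + m*(16*n^2 + 62*n + 21)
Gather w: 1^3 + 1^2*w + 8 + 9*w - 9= 10*w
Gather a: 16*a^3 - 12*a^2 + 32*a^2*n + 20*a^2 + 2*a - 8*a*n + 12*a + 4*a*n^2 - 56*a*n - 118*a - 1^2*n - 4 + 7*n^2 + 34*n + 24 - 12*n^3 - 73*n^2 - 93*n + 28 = 16*a^3 + a^2*(32*n + 8) + a*(4*n^2 - 64*n - 104) - 12*n^3 - 66*n^2 - 60*n + 48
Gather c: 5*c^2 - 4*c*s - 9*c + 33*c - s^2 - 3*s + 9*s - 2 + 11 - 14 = 5*c^2 + c*(24 - 4*s) - s^2 + 6*s - 5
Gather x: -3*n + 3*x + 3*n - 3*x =0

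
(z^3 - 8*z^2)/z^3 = (z - 8)/z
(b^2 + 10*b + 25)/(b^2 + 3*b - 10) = (b + 5)/(b - 2)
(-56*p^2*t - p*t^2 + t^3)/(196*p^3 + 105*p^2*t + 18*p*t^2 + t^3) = t*(-8*p + t)/(28*p^2 + 11*p*t + t^2)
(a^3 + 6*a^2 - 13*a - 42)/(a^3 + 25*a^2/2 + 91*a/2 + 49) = 2*(a - 3)/(2*a + 7)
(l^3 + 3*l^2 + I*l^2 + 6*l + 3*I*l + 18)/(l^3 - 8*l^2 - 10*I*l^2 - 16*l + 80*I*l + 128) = (l^2 + 3*l*(1 + I) + 9*I)/(l^2 - 8*l*(1 + I) + 64*I)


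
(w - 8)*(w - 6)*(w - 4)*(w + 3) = w^4 - 15*w^3 + 50*w^2 + 120*w - 576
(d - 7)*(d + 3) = d^2 - 4*d - 21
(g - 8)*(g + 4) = g^2 - 4*g - 32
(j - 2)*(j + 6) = j^2 + 4*j - 12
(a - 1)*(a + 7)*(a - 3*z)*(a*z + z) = a^4*z - 3*a^3*z^2 + 7*a^3*z - 21*a^2*z^2 - a^2*z + 3*a*z^2 - 7*a*z + 21*z^2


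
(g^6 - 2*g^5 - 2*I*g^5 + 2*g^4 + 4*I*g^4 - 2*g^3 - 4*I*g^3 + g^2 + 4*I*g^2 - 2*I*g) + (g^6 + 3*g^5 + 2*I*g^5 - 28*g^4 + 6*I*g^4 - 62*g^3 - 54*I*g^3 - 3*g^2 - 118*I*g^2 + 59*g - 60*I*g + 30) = 2*g^6 + g^5 - 26*g^4 + 10*I*g^4 - 64*g^3 - 58*I*g^3 - 2*g^2 - 114*I*g^2 + 59*g - 62*I*g + 30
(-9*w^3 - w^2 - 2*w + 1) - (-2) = -9*w^3 - w^2 - 2*w + 3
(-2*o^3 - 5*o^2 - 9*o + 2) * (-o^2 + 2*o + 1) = 2*o^5 + o^4 - 3*o^3 - 25*o^2 - 5*o + 2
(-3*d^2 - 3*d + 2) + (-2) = -3*d^2 - 3*d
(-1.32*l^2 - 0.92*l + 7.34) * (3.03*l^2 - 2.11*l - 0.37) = -3.9996*l^4 - 0.00239999999999974*l^3 + 24.6698*l^2 - 15.147*l - 2.7158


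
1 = 1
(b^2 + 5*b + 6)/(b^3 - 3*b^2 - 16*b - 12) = (b + 3)/(b^2 - 5*b - 6)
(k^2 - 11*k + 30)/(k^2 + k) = (k^2 - 11*k + 30)/(k*(k + 1))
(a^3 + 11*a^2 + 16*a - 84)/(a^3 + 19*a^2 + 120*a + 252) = (a - 2)/(a + 6)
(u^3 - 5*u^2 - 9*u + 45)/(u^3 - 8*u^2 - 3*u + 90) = (u - 3)/(u - 6)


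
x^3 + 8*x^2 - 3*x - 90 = (x - 3)*(x + 5)*(x + 6)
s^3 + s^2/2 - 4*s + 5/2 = (s - 1)^2*(s + 5/2)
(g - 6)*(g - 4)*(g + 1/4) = g^3 - 39*g^2/4 + 43*g/2 + 6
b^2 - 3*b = b*(b - 3)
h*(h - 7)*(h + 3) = h^3 - 4*h^2 - 21*h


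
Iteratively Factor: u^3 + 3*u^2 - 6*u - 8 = (u - 2)*(u^2 + 5*u + 4) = (u - 2)*(u + 1)*(u + 4)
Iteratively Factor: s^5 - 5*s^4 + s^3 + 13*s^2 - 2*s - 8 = (s - 2)*(s^4 - 3*s^3 - 5*s^2 + 3*s + 4) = (s - 4)*(s - 2)*(s^3 + s^2 - s - 1) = (s - 4)*(s - 2)*(s - 1)*(s^2 + 2*s + 1) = (s - 4)*(s - 2)*(s - 1)*(s + 1)*(s + 1)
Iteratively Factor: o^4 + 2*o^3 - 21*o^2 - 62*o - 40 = (o + 1)*(o^3 + o^2 - 22*o - 40) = (o + 1)*(o + 2)*(o^2 - o - 20) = (o - 5)*(o + 1)*(o + 2)*(o + 4)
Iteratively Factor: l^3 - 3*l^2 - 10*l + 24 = (l - 4)*(l^2 + l - 6) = (l - 4)*(l - 2)*(l + 3)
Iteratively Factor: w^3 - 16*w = (w - 4)*(w^2 + 4*w) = w*(w - 4)*(w + 4)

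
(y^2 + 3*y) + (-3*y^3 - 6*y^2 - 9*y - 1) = -3*y^3 - 5*y^2 - 6*y - 1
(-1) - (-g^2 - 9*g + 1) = g^2 + 9*g - 2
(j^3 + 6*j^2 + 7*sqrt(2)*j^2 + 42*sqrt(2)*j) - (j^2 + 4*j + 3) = j^3 + 5*j^2 + 7*sqrt(2)*j^2 - 4*j + 42*sqrt(2)*j - 3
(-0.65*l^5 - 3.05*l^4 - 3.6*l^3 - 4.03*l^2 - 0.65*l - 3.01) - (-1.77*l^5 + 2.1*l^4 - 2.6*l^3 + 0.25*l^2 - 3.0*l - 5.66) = 1.12*l^5 - 5.15*l^4 - 1.0*l^3 - 4.28*l^2 + 2.35*l + 2.65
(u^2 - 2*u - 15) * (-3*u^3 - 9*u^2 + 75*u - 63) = -3*u^5 - 3*u^4 + 138*u^3 - 78*u^2 - 999*u + 945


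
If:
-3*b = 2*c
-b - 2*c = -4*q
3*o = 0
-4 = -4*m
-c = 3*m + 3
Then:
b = 4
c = -6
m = 1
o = 0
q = -2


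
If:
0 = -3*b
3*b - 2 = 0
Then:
No Solution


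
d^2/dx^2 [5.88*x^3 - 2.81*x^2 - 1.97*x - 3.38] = 35.28*x - 5.62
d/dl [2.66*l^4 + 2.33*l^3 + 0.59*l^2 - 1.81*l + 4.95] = 10.64*l^3 + 6.99*l^2 + 1.18*l - 1.81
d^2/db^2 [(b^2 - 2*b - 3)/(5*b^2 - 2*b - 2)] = 10*(-8*b^3 - 39*b^2 + 6*b - 6)/(125*b^6 - 150*b^5 - 90*b^4 + 112*b^3 + 36*b^2 - 24*b - 8)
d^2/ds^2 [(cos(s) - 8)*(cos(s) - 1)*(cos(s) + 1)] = cos(s)/4 + 16*cos(2*s) - 9*cos(3*s)/4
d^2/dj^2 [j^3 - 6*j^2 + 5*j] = 6*j - 12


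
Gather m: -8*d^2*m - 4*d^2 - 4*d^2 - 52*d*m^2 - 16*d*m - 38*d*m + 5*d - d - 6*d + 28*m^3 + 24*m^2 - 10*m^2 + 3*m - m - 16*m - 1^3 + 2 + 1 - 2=-8*d^2 - 2*d + 28*m^3 + m^2*(14 - 52*d) + m*(-8*d^2 - 54*d - 14)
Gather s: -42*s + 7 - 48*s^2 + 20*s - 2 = -48*s^2 - 22*s + 5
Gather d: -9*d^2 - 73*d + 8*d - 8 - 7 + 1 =-9*d^2 - 65*d - 14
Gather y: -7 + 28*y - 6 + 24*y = 52*y - 13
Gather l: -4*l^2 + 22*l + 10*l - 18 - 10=-4*l^2 + 32*l - 28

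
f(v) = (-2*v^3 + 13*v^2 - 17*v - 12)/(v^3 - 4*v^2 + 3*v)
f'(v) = (-6*v^2 + 26*v - 17)/(v^3 - 4*v^2 + 3*v) + (-3*v^2 + 8*v - 3)*(-2*v^3 + 13*v^2 - 17*v - 12)/(v^3 - 4*v^2 + 3*v)^2 = (-5*v^2 - 8*v + 4)/(v^2*(v^2 - 2*v + 1))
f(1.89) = 6.00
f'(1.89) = -10.24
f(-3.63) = -2.84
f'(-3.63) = -0.12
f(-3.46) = -2.86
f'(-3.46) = -0.12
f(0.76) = -44.76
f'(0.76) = -149.32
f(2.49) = 2.43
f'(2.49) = -3.41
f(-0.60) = -0.96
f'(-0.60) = 7.60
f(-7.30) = -2.54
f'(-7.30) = -0.06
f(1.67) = 9.04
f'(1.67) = -18.61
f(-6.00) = -2.62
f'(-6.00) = -0.07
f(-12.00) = -2.36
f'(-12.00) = -0.03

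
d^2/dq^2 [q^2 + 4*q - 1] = 2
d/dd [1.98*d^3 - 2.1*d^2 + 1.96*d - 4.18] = 5.94*d^2 - 4.2*d + 1.96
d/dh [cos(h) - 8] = -sin(h)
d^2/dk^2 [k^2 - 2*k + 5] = 2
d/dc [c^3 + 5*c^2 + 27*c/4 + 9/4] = 3*c^2 + 10*c + 27/4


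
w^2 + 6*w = w*(w + 6)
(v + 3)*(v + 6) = v^2 + 9*v + 18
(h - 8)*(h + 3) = h^2 - 5*h - 24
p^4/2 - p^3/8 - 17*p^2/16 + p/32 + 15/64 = (p/2 + 1/4)*(p - 3/2)*(p - 1/2)*(p + 5/4)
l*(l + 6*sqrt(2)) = l^2 + 6*sqrt(2)*l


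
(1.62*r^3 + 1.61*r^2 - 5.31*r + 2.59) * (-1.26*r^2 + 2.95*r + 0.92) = -2.0412*r^5 + 2.7504*r^4 + 12.9305*r^3 - 17.4467*r^2 + 2.7553*r + 2.3828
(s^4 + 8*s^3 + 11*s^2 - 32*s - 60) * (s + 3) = s^5 + 11*s^4 + 35*s^3 + s^2 - 156*s - 180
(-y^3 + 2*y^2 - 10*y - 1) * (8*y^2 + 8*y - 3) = -8*y^5 + 8*y^4 - 61*y^3 - 94*y^2 + 22*y + 3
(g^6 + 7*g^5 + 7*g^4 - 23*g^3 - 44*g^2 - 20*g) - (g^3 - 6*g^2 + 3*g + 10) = g^6 + 7*g^5 + 7*g^4 - 24*g^3 - 38*g^2 - 23*g - 10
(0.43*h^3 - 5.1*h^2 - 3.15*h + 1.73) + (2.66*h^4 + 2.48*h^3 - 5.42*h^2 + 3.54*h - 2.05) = 2.66*h^4 + 2.91*h^3 - 10.52*h^2 + 0.39*h - 0.32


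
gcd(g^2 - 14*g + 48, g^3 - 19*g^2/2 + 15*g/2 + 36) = g - 8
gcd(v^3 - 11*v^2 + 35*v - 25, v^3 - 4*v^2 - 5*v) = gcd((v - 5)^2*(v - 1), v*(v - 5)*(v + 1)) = v - 5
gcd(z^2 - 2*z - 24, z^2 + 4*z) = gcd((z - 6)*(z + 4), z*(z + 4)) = z + 4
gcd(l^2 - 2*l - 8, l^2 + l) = 1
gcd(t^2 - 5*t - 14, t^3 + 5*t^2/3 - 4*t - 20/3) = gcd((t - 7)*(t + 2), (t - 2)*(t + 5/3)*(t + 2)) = t + 2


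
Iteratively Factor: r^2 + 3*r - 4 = (r + 4)*(r - 1)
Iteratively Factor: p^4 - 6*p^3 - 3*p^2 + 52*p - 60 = (p + 3)*(p^3 - 9*p^2 + 24*p - 20) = (p - 2)*(p + 3)*(p^2 - 7*p + 10) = (p - 2)^2*(p + 3)*(p - 5)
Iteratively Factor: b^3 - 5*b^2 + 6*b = (b)*(b^2 - 5*b + 6) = b*(b - 2)*(b - 3)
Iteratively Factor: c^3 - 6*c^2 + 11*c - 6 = (c - 1)*(c^2 - 5*c + 6) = (c - 3)*(c - 1)*(c - 2)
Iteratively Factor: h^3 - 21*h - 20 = (h - 5)*(h^2 + 5*h + 4) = (h - 5)*(h + 4)*(h + 1)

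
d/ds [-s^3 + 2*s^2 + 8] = s*(4 - 3*s)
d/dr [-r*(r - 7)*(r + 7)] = 49 - 3*r^2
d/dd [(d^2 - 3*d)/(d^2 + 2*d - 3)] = (5*d^2 - 6*d + 9)/(d^4 + 4*d^3 - 2*d^2 - 12*d + 9)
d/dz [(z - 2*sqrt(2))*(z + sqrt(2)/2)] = 2*z - 3*sqrt(2)/2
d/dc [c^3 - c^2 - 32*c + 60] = 3*c^2 - 2*c - 32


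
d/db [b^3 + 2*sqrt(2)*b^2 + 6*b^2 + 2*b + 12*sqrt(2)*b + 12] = 3*b^2 + 4*sqrt(2)*b + 12*b + 2 + 12*sqrt(2)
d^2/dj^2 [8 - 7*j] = 0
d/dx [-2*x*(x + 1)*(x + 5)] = -6*x^2 - 24*x - 10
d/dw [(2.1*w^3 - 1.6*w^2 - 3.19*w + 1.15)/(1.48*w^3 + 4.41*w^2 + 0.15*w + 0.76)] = (1.77635683940025e-15*w^5 + 11.629*w^4 + 10.0724*w^3 + 13.5099*w^2 - 12.575*w - 2.5969)/(2.1904*w^6 + 13.0536*w^5 + 19.8921*w^4 + 3.5726*w^3 + 6.7257*w^2 + 0.228*w + 0.5776)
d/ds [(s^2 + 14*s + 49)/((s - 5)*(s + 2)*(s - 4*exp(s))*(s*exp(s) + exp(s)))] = (2*(s - 5)*(s + 1)*(s + 2)*(s + 7)*(s - 4*exp(s)) + (s - 5)*(s + 1)*(s + 2)*(4*exp(s) - 1)*(s^2 + 14*s + 49) - (s - 5)*(s + 1)*(s - 4*exp(s))*(s^2 + 14*s + 49) - (s - 5)*(s + 2)^2*(s - 4*exp(s))*(s^2 + 14*s + 49) - (s + 1)*(s + 2)*(s - 4*exp(s))*(s^2 + 14*s + 49))*exp(-s)/((s - 5)^2*(s + 1)^2*(s + 2)^2*(s - 4*exp(s))^2)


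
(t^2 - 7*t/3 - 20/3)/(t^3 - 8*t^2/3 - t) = (-3*t^2 + 7*t + 20)/(t*(-3*t^2 + 8*t + 3))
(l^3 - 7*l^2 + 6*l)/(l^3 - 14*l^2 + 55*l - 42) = l/(l - 7)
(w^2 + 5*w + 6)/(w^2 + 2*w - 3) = (w + 2)/(w - 1)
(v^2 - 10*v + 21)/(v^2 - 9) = (v - 7)/(v + 3)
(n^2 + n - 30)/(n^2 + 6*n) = (n - 5)/n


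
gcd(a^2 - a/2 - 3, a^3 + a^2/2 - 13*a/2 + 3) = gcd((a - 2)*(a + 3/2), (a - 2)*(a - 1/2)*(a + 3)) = a - 2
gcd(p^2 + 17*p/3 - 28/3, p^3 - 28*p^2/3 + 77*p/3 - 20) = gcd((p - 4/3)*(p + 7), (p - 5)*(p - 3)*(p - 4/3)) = p - 4/3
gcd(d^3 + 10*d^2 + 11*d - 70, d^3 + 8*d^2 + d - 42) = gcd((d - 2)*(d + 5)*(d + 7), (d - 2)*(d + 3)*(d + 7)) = d^2 + 5*d - 14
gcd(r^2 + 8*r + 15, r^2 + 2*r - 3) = r + 3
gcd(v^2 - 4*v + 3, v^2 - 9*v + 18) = v - 3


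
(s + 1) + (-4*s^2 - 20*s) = -4*s^2 - 19*s + 1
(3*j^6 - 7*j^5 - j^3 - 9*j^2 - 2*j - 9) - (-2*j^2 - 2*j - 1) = 3*j^6 - 7*j^5 - j^3 - 7*j^2 - 8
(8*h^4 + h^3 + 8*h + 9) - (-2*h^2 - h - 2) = 8*h^4 + h^3 + 2*h^2 + 9*h + 11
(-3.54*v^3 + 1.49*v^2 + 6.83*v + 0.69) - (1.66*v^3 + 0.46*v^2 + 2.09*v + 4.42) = -5.2*v^3 + 1.03*v^2 + 4.74*v - 3.73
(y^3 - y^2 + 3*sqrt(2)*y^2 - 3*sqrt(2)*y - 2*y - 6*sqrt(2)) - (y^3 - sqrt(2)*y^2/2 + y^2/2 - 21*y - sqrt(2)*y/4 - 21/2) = -3*y^2/2 + 7*sqrt(2)*y^2/2 - 11*sqrt(2)*y/4 + 19*y - 6*sqrt(2) + 21/2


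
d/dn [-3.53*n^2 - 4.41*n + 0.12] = -7.06*n - 4.41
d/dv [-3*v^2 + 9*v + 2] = 9 - 6*v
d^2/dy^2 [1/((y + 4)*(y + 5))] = 2*((y + 4)^2 + (y + 4)*(y + 5) + (y + 5)^2)/((y + 4)^3*(y + 5)^3)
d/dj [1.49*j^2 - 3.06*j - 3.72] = 2.98*j - 3.06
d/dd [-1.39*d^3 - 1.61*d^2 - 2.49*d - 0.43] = -4.17*d^2 - 3.22*d - 2.49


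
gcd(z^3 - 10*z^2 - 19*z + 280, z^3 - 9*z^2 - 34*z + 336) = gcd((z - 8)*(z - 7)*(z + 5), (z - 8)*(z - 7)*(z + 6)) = z^2 - 15*z + 56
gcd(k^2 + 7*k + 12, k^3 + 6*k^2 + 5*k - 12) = k^2 + 7*k + 12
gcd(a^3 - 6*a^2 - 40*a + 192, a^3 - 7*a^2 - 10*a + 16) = a - 8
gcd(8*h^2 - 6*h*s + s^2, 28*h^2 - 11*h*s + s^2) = -4*h + s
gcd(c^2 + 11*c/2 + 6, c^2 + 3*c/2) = c + 3/2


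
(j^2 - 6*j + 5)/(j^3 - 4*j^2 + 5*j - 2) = (j - 5)/(j^2 - 3*j + 2)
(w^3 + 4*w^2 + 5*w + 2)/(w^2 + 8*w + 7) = (w^2 + 3*w + 2)/(w + 7)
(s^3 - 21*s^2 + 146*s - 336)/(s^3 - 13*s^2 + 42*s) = (s - 8)/s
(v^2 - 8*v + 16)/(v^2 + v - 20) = (v - 4)/(v + 5)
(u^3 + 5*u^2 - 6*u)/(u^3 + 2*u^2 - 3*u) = (u + 6)/(u + 3)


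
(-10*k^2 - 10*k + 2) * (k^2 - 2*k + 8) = -10*k^4 + 10*k^3 - 58*k^2 - 84*k + 16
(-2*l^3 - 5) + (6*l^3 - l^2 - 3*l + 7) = 4*l^3 - l^2 - 3*l + 2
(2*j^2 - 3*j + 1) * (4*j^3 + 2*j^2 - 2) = 8*j^5 - 8*j^4 - 2*j^3 - 2*j^2 + 6*j - 2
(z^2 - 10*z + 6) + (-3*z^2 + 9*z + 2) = -2*z^2 - z + 8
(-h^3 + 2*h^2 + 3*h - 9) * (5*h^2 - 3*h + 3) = -5*h^5 + 13*h^4 + 6*h^3 - 48*h^2 + 36*h - 27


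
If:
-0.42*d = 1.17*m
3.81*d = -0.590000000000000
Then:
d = -0.15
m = 0.06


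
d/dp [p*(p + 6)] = 2*p + 6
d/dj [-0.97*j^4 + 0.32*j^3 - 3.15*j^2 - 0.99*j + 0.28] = -3.88*j^3 + 0.96*j^2 - 6.3*j - 0.99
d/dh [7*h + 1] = 7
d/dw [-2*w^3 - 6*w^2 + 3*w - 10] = -6*w^2 - 12*w + 3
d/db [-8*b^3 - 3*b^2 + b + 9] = -24*b^2 - 6*b + 1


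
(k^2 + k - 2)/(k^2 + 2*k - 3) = (k + 2)/(k + 3)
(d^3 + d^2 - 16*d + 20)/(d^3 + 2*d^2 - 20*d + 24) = (d + 5)/(d + 6)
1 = 1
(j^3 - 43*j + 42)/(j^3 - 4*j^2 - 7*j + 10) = (j^2 + j - 42)/(j^2 - 3*j - 10)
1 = 1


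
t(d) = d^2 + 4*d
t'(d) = 2*d + 4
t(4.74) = 41.43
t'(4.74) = 13.48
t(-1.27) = -3.47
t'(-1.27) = 1.46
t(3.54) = 26.69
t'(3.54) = 11.08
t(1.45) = 7.90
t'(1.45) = 6.90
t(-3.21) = -2.54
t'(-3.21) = -2.42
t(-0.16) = -0.61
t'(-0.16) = 3.68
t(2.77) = 18.75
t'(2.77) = 9.54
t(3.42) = 25.38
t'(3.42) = 10.84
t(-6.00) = 12.00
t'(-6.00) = -8.00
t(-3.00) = -3.00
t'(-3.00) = -2.00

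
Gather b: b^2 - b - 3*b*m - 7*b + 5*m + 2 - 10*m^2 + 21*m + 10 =b^2 + b*(-3*m - 8) - 10*m^2 + 26*m + 12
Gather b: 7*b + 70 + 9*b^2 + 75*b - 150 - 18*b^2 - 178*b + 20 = -9*b^2 - 96*b - 60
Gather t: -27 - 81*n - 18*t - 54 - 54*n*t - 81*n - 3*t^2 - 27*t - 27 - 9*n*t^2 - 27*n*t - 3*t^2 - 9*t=-162*n + t^2*(-9*n - 6) + t*(-81*n - 54) - 108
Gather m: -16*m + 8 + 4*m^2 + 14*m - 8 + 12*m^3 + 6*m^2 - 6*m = 12*m^3 + 10*m^2 - 8*m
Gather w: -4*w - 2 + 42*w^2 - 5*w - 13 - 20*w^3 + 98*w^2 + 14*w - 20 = -20*w^3 + 140*w^2 + 5*w - 35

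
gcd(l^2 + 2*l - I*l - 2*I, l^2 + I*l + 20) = 1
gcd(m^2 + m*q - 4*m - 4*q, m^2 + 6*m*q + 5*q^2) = m + q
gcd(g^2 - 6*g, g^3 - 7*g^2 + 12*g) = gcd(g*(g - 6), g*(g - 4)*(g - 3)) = g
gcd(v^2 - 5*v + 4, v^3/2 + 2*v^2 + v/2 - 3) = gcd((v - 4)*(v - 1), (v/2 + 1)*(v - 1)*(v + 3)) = v - 1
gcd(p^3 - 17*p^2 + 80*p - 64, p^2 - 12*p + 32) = p - 8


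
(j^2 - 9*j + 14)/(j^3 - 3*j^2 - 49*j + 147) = (j - 2)/(j^2 + 4*j - 21)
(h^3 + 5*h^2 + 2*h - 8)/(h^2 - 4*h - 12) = (h^2 + 3*h - 4)/(h - 6)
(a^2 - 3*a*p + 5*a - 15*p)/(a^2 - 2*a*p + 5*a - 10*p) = (-a + 3*p)/(-a + 2*p)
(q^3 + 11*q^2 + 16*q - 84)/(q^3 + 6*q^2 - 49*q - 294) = (q - 2)/(q - 7)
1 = 1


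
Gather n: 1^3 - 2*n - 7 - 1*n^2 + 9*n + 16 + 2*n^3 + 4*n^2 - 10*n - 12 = 2*n^3 + 3*n^2 - 3*n - 2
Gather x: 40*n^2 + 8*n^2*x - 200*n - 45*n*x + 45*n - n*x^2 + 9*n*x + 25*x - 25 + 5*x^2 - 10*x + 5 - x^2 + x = 40*n^2 - 155*n + x^2*(4 - n) + x*(8*n^2 - 36*n + 16) - 20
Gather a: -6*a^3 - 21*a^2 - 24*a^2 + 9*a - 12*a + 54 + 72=-6*a^3 - 45*a^2 - 3*a + 126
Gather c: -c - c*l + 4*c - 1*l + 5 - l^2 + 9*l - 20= c*(3 - l) - l^2 + 8*l - 15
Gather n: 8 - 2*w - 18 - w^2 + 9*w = -w^2 + 7*w - 10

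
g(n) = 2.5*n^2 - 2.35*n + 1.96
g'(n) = 5.0*n - 2.35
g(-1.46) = 10.72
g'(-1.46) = -9.65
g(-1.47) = 10.82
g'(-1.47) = -9.70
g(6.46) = 91.11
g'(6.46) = 29.95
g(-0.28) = 2.81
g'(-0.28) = -3.75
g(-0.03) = 2.03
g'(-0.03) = -2.50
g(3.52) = 24.66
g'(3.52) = 15.25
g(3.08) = 18.44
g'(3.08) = 13.05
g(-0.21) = 2.56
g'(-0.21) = -3.40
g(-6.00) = 106.06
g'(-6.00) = -32.35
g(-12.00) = 390.16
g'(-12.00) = -62.35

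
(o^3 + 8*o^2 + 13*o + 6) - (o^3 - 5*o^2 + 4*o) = 13*o^2 + 9*o + 6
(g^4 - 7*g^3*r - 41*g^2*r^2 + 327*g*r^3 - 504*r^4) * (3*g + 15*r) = 3*g^5 - 6*g^4*r - 228*g^3*r^2 + 366*g^2*r^3 + 3393*g*r^4 - 7560*r^5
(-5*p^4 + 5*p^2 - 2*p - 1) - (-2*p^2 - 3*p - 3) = -5*p^4 + 7*p^2 + p + 2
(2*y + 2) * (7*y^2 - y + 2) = 14*y^3 + 12*y^2 + 2*y + 4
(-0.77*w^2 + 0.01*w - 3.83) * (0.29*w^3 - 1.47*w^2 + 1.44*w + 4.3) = -0.2233*w^5 + 1.1348*w^4 - 2.2342*w^3 + 2.3335*w^2 - 5.4722*w - 16.469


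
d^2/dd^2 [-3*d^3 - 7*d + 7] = -18*d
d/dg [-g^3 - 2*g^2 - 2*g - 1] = -3*g^2 - 4*g - 2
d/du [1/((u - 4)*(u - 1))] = (5 - 2*u)/(u^4 - 10*u^3 + 33*u^2 - 40*u + 16)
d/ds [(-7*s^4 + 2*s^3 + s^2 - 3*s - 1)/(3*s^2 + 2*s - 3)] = (-42*s^5 - 36*s^4 + 92*s^3 - 7*s^2 + 11)/(9*s^4 + 12*s^3 - 14*s^2 - 12*s + 9)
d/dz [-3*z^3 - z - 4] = -9*z^2 - 1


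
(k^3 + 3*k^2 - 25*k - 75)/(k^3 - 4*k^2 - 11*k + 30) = (k + 5)/(k - 2)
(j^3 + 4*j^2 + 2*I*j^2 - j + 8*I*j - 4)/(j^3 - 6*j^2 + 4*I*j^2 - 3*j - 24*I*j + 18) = (j^2 + j*(4 + I) + 4*I)/(j^2 + 3*j*(-2 + I) - 18*I)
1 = 1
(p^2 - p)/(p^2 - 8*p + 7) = p/(p - 7)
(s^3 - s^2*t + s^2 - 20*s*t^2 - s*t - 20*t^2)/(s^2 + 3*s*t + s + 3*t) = (s^2 - s*t - 20*t^2)/(s + 3*t)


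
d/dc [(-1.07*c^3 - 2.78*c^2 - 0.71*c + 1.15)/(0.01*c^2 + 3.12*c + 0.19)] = (-0.0107*c^4 - 6.6768*c^3 - 9.2764*c^2 - 1.0794*c - 3.7229)/(0.0001*c^4 + 0.0624*c^3 + 9.7382*c^2 + 1.1856*c + 0.0361)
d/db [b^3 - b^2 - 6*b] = 3*b^2 - 2*b - 6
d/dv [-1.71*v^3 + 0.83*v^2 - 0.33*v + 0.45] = -5.13*v^2 + 1.66*v - 0.33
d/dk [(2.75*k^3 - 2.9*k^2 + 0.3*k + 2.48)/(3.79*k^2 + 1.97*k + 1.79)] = (10.4225*k^4 + 10.835*k^3 + 7.9175*k^2 - 29.1804*k - 4.3486)/(14.3641*k^4 + 14.9326*k^3 + 17.4491*k^2 + 7.0526*k + 3.2041)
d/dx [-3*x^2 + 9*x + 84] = 9 - 6*x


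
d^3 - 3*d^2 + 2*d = d*(d - 2)*(d - 1)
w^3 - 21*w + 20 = (w - 4)*(w - 1)*(w + 5)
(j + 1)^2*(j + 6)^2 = j^4 + 14*j^3 + 61*j^2 + 84*j + 36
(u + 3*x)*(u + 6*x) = u^2 + 9*u*x + 18*x^2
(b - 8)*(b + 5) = b^2 - 3*b - 40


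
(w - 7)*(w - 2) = w^2 - 9*w + 14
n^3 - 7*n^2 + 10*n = n*(n - 5)*(n - 2)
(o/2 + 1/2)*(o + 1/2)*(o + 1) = o^3/2 + 5*o^2/4 + o + 1/4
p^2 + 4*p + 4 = (p + 2)^2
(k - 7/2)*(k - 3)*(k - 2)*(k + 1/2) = k^4 - 8*k^3 + 77*k^2/4 - 37*k/4 - 21/2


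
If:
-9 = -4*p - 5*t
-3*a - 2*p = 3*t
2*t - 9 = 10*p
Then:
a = -54/29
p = -27/58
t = 63/29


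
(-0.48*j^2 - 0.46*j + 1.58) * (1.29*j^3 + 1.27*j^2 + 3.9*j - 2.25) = -0.6192*j^5 - 1.203*j^4 - 0.418*j^3 + 1.2926*j^2 + 7.197*j - 3.555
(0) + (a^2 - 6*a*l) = a^2 - 6*a*l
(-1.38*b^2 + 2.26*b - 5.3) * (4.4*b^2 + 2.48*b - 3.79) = -6.072*b^4 + 6.5216*b^3 - 12.485*b^2 - 21.7094*b + 20.087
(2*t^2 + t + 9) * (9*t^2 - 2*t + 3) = 18*t^4 + 5*t^3 + 85*t^2 - 15*t + 27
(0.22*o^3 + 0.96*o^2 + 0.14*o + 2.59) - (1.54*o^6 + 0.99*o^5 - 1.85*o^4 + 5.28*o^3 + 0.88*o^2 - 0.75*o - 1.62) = -1.54*o^6 - 0.99*o^5 + 1.85*o^4 - 5.06*o^3 + 0.08*o^2 + 0.89*o + 4.21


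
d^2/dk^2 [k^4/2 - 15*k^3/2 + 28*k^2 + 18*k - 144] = 6*k^2 - 45*k + 56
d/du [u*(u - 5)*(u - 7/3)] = 3*u^2 - 44*u/3 + 35/3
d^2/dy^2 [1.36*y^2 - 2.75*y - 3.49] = 2.72000000000000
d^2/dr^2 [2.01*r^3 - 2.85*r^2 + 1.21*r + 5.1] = 12.06*r - 5.7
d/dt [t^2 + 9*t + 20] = 2*t + 9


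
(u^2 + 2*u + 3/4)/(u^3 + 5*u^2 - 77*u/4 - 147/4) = (2*u + 1)/(2*u^2 + 7*u - 49)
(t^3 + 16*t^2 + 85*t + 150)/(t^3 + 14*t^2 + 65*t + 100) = (t + 6)/(t + 4)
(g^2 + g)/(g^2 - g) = (g + 1)/(g - 1)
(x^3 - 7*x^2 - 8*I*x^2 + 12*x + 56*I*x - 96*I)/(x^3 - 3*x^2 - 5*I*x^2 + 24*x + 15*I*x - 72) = (x - 4)/(x + 3*I)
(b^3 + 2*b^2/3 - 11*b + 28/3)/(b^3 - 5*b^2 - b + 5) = (3*b^2 + 5*b - 28)/(3*(b^2 - 4*b - 5))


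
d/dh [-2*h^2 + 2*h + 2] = 2 - 4*h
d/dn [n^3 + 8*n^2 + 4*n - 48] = 3*n^2 + 16*n + 4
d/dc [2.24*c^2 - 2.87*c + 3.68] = 4.48*c - 2.87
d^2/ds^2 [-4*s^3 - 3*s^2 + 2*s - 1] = -24*s - 6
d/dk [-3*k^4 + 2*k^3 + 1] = k^2*(6 - 12*k)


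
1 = 1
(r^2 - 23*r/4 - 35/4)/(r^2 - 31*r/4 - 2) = (-4*r^2 + 23*r + 35)/(-4*r^2 + 31*r + 8)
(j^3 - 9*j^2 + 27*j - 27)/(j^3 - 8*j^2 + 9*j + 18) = (j^2 - 6*j + 9)/(j^2 - 5*j - 6)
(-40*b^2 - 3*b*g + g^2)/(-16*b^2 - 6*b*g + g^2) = (5*b + g)/(2*b + g)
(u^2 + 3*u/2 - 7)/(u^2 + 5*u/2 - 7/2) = (u - 2)/(u - 1)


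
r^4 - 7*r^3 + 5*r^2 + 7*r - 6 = (r - 6)*(r - 1)^2*(r + 1)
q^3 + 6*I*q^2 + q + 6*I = (q - I)*(q + I)*(q + 6*I)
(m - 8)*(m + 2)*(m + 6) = m^3 - 52*m - 96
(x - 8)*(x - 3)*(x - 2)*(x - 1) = x^4 - 14*x^3 + 59*x^2 - 94*x + 48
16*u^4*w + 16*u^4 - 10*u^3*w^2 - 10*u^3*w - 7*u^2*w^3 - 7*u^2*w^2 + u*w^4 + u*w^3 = (-8*u + w)*(-u + w)*(2*u + w)*(u*w + u)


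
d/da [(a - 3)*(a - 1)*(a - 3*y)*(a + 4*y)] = 4*a^3 + 3*a^2*y - 12*a^2 - 24*a*y^2 - 8*a*y + 6*a + 48*y^2 + 3*y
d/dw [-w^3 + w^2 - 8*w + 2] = -3*w^2 + 2*w - 8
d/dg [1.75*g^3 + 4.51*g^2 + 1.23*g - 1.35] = 5.25*g^2 + 9.02*g + 1.23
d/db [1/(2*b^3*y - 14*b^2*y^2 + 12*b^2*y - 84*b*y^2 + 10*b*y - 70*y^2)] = (-3*b^2 + 14*b*y - 12*b + 42*y - 5)/(2*y*(b^3 - 7*b^2*y + 6*b^2 - 42*b*y + 5*b - 35*y)^2)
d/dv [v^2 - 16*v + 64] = 2*v - 16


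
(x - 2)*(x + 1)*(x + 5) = x^3 + 4*x^2 - 7*x - 10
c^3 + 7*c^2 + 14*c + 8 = (c + 1)*(c + 2)*(c + 4)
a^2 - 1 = (a - 1)*(a + 1)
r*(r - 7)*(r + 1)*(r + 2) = r^4 - 4*r^3 - 19*r^2 - 14*r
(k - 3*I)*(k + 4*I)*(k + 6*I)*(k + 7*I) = k^4 + 14*I*k^3 - 43*k^2 + 114*I*k - 504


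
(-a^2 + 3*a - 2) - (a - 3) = -a^2 + 2*a + 1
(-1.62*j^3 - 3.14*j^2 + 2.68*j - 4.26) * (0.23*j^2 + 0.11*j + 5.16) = -0.3726*j^5 - 0.9004*j^4 - 8.0882*j^3 - 16.8874*j^2 + 13.3602*j - 21.9816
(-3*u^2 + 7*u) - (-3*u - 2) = -3*u^2 + 10*u + 2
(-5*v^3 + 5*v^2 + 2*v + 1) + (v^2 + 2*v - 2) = -5*v^3 + 6*v^2 + 4*v - 1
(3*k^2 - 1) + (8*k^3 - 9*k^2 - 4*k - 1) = 8*k^3 - 6*k^2 - 4*k - 2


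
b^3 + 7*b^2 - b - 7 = (b - 1)*(b + 1)*(b + 7)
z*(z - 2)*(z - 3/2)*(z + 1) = z^4 - 5*z^3/2 - z^2/2 + 3*z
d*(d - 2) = d^2 - 2*d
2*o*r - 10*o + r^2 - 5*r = (2*o + r)*(r - 5)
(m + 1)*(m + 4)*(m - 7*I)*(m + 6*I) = m^4 + 5*m^3 - I*m^3 + 46*m^2 - 5*I*m^2 + 210*m - 4*I*m + 168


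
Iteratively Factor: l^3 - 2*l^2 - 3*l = (l)*(l^2 - 2*l - 3) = l*(l - 3)*(l + 1)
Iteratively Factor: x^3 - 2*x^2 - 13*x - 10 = (x + 1)*(x^2 - 3*x - 10) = (x + 1)*(x + 2)*(x - 5)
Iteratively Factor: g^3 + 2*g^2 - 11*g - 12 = (g + 1)*(g^2 + g - 12) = (g + 1)*(g + 4)*(g - 3)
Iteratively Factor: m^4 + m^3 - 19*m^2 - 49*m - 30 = (m + 2)*(m^3 - m^2 - 17*m - 15) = (m + 1)*(m + 2)*(m^2 - 2*m - 15) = (m - 5)*(m + 1)*(m + 2)*(m + 3)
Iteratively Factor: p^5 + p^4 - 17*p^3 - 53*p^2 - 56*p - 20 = (p + 1)*(p^4 - 17*p^2 - 36*p - 20) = (p - 5)*(p + 1)*(p^3 + 5*p^2 + 8*p + 4) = (p - 5)*(p + 1)^2*(p^2 + 4*p + 4) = (p - 5)*(p + 1)^2*(p + 2)*(p + 2)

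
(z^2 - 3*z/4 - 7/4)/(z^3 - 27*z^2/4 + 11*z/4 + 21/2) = 1/(z - 6)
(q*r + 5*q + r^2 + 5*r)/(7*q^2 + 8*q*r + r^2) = (r + 5)/(7*q + r)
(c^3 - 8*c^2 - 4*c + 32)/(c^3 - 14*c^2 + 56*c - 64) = (c + 2)/(c - 4)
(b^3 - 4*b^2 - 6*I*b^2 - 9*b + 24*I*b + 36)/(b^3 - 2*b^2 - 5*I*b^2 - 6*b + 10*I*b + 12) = (b^2 - b*(4 + 3*I) + 12*I)/(b^2 - 2*b*(1 + I) + 4*I)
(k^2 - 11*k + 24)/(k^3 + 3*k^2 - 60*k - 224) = (k - 3)/(k^2 + 11*k + 28)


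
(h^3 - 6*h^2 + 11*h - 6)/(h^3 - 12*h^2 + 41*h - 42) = (h - 1)/(h - 7)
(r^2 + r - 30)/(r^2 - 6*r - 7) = (-r^2 - r + 30)/(-r^2 + 6*r + 7)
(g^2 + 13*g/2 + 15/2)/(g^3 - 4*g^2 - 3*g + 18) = (2*g^2 + 13*g + 15)/(2*(g^3 - 4*g^2 - 3*g + 18))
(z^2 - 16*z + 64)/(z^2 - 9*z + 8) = (z - 8)/(z - 1)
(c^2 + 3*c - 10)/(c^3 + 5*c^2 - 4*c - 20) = 1/(c + 2)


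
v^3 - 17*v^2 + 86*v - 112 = (v - 8)*(v - 7)*(v - 2)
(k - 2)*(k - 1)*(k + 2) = k^3 - k^2 - 4*k + 4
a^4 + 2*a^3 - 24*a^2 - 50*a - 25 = (a - 5)*(a + 1)^2*(a + 5)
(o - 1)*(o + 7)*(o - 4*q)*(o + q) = o^4 - 3*o^3*q + 6*o^3 - 4*o^2*q^2 - 18*o^2*q - 7*o^2 - 24*o*q^2 + 21*o*q + 28*q^2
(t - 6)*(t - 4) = t^2 - 10*t + 24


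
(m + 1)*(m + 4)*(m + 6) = m^3 + 11*m^2 + 34*m + 24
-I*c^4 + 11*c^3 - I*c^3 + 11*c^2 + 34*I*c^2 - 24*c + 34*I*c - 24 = (c + I)*(c + 4*I)*(c + 6*I)*(-I*c - I)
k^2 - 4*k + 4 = (k - 2)^2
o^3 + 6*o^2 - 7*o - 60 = (o - 3)*(o + 4)*(o + 5)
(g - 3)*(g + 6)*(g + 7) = g^3 + 10*g^2 + 3*g - 126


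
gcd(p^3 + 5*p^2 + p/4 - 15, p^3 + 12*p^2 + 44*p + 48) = p + 4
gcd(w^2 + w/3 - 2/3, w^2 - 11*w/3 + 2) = w - 2/3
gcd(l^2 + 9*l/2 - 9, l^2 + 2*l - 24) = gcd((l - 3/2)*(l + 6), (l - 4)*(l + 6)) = l + 6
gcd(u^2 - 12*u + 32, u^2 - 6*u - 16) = u - 8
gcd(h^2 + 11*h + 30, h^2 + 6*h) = h + 6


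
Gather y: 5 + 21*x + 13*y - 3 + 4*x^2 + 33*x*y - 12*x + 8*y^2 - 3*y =4*x^2 + 9*x + 8*y^2 + y*(33*x + 10) + 2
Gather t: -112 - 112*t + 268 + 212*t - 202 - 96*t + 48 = 4*t + 2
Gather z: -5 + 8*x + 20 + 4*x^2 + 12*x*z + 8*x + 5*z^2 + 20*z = 4*x^2 + 16*x + 5*z^2 + z*(12*x + 20) + 15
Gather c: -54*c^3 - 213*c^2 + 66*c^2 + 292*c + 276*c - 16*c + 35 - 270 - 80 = -54*c^3 - 147*c^2 + 552*c - 315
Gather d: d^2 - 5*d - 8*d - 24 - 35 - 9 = d^2 - 13*d - 68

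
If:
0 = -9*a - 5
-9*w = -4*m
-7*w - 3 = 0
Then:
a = -5/9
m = -27/28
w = -3/7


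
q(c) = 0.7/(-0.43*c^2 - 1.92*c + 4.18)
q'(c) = 0.7*(0.86*c + 1.92)/(-0.43*c^2 - 1.92*c + 4.18)^2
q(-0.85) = 0.13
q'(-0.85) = 0.03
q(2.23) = -0.31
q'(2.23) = 0.54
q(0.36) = 0.20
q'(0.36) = 0.13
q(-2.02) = 0.11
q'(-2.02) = 0.00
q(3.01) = -0.13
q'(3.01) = 0.10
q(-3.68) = 0.13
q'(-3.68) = -0.03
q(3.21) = -0.11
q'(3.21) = 0.08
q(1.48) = 1.77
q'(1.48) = 14.21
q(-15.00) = -0.01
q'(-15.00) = -0.00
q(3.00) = -0.13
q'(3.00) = 0.11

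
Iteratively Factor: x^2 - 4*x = (x)*(x - 4)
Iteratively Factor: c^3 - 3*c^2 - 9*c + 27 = (c + 3)*(c^2 - 6*c + 9) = (c - 3)*(c + 3)*(c - 3)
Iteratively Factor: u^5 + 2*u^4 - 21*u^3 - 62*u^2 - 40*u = (u + 2)*(u^4 - 21*u^2 - 20*u) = (u + 1)*(u + 2)*(u^3 - u^2 - 20*u) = (u - 5)*(u + 1)*(u + 2)*(u^2 + 4*u) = (u - 5)*(u + 1)*(u + 2)*(u + 4)*(u)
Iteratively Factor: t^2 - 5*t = (t - 5)*(t)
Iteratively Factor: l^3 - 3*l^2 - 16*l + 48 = (l - 3)*(l^2 - 16) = (l - 3)*(l + 4)*(l - 4)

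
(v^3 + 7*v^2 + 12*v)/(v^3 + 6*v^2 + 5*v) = (v^2 + 7*v + 12)/(v^2 + 6*v + 5)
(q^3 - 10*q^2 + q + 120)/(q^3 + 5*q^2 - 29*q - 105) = (q - 8)/(q + 7)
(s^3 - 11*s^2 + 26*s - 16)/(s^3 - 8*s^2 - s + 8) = (s - 2)/(s + 1)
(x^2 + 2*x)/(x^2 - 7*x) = (x + 2)/(x - 7)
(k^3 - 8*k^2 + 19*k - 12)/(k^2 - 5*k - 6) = (-k^3 + 8*k^2 - 19*k + 12)/(-k^2 + 5*k + 6)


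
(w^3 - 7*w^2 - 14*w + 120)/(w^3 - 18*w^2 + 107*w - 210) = (w + 4)/(w - 7)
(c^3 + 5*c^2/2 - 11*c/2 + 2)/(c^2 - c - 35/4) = 2*(-2*c^3 - 5*c^2 + 11*c - 4)/(-4*c^2 + 4*c + 35)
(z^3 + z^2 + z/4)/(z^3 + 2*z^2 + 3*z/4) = (2*z + 1)/(2*z + 3)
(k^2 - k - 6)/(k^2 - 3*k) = (k + 2)/k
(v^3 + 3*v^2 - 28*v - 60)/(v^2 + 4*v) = (v^3 + 3*v^2 - 28*v - 60)/(v*(v + 4))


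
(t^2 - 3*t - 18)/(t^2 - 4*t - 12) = (t + 3)/(t + 2)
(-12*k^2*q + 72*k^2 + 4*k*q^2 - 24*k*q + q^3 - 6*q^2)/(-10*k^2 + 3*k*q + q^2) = (6*k*q - 36*k + q^2 - 6*q)/(5*k + q)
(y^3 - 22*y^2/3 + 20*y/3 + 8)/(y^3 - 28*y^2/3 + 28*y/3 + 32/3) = (y - 6)/(y - 8)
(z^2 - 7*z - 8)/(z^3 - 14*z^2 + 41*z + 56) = 1/(z - 7)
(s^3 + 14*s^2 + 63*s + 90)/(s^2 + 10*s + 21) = (s^2 + 11*s + 30)/(s + 7)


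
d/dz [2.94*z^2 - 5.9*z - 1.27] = 5.88*z - 5.9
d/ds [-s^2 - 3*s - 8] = -2*s - 3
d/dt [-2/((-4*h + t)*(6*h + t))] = 2*(2*h + 2*t)/((4*h - t)^2*(6*h + t)^2)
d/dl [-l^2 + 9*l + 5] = 9 - 2*l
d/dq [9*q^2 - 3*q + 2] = 18*q - 3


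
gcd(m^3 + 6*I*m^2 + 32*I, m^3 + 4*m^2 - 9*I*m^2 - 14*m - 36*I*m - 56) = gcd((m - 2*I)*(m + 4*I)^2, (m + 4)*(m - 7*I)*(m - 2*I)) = m - 2*I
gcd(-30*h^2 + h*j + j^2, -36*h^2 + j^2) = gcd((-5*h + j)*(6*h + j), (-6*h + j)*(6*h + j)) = 6*h + j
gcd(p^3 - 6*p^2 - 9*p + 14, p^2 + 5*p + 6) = p + 2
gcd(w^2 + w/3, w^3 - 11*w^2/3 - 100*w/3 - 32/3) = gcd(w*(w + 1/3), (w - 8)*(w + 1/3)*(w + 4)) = w + 1/3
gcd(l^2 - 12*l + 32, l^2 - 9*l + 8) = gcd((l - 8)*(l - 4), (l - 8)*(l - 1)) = l - 8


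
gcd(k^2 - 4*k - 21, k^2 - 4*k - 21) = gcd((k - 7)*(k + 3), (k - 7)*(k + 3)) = k^2 - 4*k - 21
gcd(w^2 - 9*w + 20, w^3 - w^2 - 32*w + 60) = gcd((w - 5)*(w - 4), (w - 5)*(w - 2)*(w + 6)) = w - 5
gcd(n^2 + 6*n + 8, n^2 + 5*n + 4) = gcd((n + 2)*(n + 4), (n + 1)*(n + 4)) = n + 4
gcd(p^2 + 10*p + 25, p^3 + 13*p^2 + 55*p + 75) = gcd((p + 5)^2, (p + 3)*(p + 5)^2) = p^2 + 10*p + 25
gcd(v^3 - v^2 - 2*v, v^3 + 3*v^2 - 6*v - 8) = v^2 - v - 2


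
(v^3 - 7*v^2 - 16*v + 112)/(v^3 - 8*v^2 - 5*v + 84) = (v + 4)/(v + 3)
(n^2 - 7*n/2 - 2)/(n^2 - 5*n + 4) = (n + 1/2)/(n - 1)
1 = 1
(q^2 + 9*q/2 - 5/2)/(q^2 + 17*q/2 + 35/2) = (2*q - 1)/(2*q + 7)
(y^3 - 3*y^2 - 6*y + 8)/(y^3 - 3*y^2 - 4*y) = (y^2 + y - 2)/(y*(y + 1))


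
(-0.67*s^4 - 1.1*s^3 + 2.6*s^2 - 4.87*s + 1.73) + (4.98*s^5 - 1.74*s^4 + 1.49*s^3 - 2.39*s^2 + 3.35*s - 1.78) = 4.98*s^5 - 2.41*s^4 + 0.39*s^3 + 0.21*s^2 - 1.52*s - 0.05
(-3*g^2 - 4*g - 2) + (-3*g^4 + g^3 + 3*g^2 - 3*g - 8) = -3*g^4 + g^3 - 7*g - 10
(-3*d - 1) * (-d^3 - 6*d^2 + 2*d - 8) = 3*d^4 + 19*d^3 + 22*d + 8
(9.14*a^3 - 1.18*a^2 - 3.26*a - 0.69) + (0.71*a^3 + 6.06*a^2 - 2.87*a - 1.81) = 9.85*a^3 + 4.88*a^2 - 6.13*a - 2.5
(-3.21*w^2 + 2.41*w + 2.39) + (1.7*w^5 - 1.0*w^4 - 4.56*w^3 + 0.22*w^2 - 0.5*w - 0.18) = 1.7*w^5 - 1.0*w^4 - 4.56*w^3 - 2.99*w^2 + 1.91*w + 2.21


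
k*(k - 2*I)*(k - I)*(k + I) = k^4 - 2*I*k^3 + k^2 - 2*I*k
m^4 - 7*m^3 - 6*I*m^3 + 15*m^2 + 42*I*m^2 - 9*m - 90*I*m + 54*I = (m - 3)^2*(m - 1)*(m - 6*I)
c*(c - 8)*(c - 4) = c^3 - 12*c^2 + 32*c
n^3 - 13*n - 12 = (n - 4)*(n + 1)*(n + 3)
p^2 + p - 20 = (p - 4)*(p + 5)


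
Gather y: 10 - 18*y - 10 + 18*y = 0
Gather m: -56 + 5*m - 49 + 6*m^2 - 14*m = 6*m^2 - 9*m - 105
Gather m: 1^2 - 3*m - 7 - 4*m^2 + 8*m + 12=-4*m^2 + 5*m + 6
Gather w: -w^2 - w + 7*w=-w^2 + 6*w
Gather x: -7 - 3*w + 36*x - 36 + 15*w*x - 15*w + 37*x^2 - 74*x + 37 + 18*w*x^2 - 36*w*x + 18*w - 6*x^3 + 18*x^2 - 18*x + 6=-6*x^3 + x^2*(18*w + 55) + x*(-21*w - 56)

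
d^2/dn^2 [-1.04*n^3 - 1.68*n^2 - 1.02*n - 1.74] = -6.24*n - 3.36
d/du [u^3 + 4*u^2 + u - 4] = 3*u^2 + 8*u + 1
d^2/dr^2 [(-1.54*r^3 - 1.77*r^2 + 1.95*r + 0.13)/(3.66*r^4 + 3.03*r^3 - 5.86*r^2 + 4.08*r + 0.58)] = (-41.2584479999998*r^9 - 142.261272*r^8 - 2.49245999999994*r^7 + 539.668734*r^6 + 409.589766*r^5 - 164.379816*r^4 - 129.073124*r^3 - 65.9679599999999*r^2 + 16.637988*r - 5.208064)/(49.027896*r^12 + 121.766004*r^11 - 134.688366*r^10 - 198.137097*r^9 + 510.435234*r^8 - 61.9235640000001*r^7 - 511.77745*r^6 + 561.80844*r^5 - 186.177984*r^4 - 12.227436*r^3 + 23.050824*r^2 + 4.117536*r + 0.195112)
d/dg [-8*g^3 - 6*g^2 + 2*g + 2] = -24*g^2 - 12*g + 2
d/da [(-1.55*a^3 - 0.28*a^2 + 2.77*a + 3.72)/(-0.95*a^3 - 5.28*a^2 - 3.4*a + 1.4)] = (8.88178419700125e-16*a^5 + 7.918*a^4 + 15.803*a^3 + 19.6696*a^2 + 38.4992*a + 16.526)/(0.9025*a^6 + 10.032*a^5 + 34.3384*a^4 + 33.244*a^3 - 3.224*a^2 - 9.52*a + 1.96)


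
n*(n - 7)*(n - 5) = n^3 - 12*n^2 + 35*n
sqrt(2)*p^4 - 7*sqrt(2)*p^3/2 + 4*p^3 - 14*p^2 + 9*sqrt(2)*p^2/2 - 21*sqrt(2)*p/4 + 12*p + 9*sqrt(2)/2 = (p - 2)*(p - 3/2)*(p + 3*sqrt(2)/2)*(sqrt(2)*p + 1)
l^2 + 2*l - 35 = (l - 5)*(l + 7)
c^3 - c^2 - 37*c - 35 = (c - 7)*(c + 1)*(c + 5)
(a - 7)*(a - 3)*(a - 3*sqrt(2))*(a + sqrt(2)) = a^4 - 10*a^3 - 2*sqrt(2)*a^3 + 15*a^2 + 20*sqrt(2)*a^2 - 42*sqrt(2)*a + 60*a - 126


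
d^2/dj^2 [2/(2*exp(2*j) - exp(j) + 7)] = 2*((1 - 8*exp(j))*(2*exp(2*j) - exp(j) + 7) + 2*(4*exp(j) - 1)^2*exp(j))*exp(j)/(2*exp(2*j) - exp(j) + 7)^3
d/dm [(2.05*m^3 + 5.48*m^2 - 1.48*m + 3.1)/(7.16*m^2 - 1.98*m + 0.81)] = (14.678*m^4 - 8.11799999999999*m^3 + 4.72789999999999*m^2 - 35.5144*m + 4.9392)/(51.2656*m^4 - 28.3536*m^3 + 15.5196*m^2 - 3.2076*m + 0.6561)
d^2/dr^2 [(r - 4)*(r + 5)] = 2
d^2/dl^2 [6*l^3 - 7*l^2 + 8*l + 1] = 36*l - 14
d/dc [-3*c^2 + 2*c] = 2 - 6*c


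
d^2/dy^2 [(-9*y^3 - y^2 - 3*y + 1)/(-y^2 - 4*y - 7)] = 8*(20*y^3 + 183*y^2 + 312*y - 11)/(y^6 + 12*y^5 + 69*y^4 + 232*y^3 + 483*y^2 + 588*y + 343)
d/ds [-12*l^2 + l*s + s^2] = l + 2*s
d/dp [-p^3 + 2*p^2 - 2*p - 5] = -3*p^2 + 4*p - 2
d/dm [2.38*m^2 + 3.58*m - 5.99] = 4.76*m + 3.58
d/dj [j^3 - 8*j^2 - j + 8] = 3*j^2 - 16*j - 1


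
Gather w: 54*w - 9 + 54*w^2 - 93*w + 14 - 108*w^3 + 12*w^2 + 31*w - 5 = -108*w^3 + 66*w^2 - 8*w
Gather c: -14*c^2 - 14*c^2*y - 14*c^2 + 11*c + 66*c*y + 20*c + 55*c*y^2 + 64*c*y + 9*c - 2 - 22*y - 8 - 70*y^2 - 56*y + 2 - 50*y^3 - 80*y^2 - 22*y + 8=c^2*(-14*y - 28) + c*(55*y^2 + 130*y + 40) - 50*y^3 - 150*y^2 - 100*y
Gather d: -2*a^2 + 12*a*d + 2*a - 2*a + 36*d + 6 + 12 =-2*a^2 + d*(12*a + 36) + 18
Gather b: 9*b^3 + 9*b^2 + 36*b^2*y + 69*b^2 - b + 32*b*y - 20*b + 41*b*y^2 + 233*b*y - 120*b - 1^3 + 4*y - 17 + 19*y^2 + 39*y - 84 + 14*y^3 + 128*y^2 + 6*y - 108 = 9*b^3 + b^2*(36*y + 78) + b*(41*y^2 + 265*y - 141) + 14*y^3 + 147*y^2 + 49*y - 210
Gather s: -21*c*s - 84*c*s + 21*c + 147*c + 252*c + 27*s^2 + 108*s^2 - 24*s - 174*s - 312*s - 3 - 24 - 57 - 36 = 420*c + 135*s^2 + s*(-105*c - 510) - 120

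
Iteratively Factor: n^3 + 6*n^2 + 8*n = (n + 2)*(n^2 + 4*n) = (n + 2)*(n + 4)*(n)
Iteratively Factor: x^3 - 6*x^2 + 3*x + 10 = (x + 1)*(x^2 - 7*x + 10) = (x - 2)*(x + 1)*(x - 5)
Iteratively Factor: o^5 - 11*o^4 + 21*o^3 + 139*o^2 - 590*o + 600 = (o - 5)*(o^4 - 6*o^3 - 9*o^2 + 94*o - 120) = (o - 5)*(o - 3)*(o^3 - 3*o^2 - 18*o + 40) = (o - 5)^2*(o - 3)*(o^2 + 2*o - 8) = (o - 5)^2*(o - 3)*(o + 4)*(o - 2)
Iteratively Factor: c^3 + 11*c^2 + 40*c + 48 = (c + 4)*(c^2 + 7*c + 12) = (c + 4)^2*(c + 3)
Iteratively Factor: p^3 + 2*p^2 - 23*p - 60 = (p + 4)*(p^2 - 2*p - 15) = (p - 5)*(p + 4)*(p + 3)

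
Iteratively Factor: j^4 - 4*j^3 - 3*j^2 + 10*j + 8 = (j - 2)*(j^3 - 2*j^2 - 7*j - 4) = (j - 2)*(j + 1)*(j^2 - 3*j - 4) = (j - 2)*(j + 1)^2*(j - 4)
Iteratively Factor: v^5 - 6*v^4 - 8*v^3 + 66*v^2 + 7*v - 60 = (v - 1)*(v^4 - 5*v^3 - 13*v^2 + 53*v + 60) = (v - 1)*(v + 3)*(v^3 - 8*v^2 + 11*v + 20) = (v - 1)*(v + 1)*(v + 3)*(v^2 - 9*v + 20) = (v - 5)*(v - 1)*(v + 1)*(v + 3)*(v - 4)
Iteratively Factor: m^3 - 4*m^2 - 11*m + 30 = (m - 2)*(m^2 - 2*m - 15) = (m - 5)*(m - 2)*(m + 3)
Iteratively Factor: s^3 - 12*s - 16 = (s - 4)*(s^2 + 4*s + 4) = (s - 4)*(s + 2)*(s + 2)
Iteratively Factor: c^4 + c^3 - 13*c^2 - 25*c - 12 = (c + 3)*(c^3 - 2*c^2 - 7*c - 4) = (c - 4)*(c + 3)*(c^2 + 2*c + 1) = (c - 4)*(c + 1)*(c + 3)*(c + 1)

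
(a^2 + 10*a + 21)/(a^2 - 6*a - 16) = (a^2 + 10*a + 21)/(a^2 - 6*a - 16)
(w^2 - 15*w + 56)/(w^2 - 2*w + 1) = (w^2 - 15*w + 56)/(w^2 - 2*w + 1)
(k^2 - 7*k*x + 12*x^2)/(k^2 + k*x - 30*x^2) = (k^2 - 7*k*x + 12*x^2)/(k^2 + k*x - 30*x^2)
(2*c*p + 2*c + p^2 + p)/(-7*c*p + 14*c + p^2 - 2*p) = (2*c*p + 2*c + p^2 + p)/(-7*c*p + 14*c + p^2 - 2*p)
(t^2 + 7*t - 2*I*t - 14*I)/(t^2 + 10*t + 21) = (t - 2*I)/(t + 3)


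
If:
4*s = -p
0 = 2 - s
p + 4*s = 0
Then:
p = -8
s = 2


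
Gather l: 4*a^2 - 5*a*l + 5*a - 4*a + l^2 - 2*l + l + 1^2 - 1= 4*a^2 + a + l^2 + l*(-5*a - 1)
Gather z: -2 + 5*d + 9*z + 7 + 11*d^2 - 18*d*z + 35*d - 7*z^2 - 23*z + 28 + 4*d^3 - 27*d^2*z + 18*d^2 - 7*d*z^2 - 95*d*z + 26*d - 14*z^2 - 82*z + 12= 4*d^3 + 29*d^2 + 66*d + z^2*(-7*d - 21) + z*(-27*d^2 - 113*d - 96) + 45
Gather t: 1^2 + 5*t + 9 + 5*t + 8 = 10*t + 18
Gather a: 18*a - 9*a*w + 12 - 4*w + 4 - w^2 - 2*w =a*(18 - 9*w) - w^2 - 6*w + 16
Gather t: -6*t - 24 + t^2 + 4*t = t^2 - 2*t - 24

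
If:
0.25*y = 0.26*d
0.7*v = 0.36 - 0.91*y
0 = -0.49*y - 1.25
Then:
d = -2.45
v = 3.83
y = -2.55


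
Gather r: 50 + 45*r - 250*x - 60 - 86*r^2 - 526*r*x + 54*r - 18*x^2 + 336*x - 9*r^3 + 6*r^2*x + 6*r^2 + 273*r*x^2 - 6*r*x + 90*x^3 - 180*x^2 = -9*r^3 + r^2*(6*x - 80) + r*(273*x^2 - 532*x + 99) + 90*x^3 - 198*x^2 + 86*x - 10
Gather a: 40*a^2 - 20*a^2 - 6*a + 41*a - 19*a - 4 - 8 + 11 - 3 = 20*a^2 + 16*a - 4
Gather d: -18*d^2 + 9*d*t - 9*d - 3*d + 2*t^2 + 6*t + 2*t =-18*d^2 + d*(9*t - 12) + 2*t^2 + 8*t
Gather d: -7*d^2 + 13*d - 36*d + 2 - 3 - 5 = -7*d^2 - 23*d - 6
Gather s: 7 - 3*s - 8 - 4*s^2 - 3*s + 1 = -4*s^2 - 6*s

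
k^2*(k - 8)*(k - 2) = k^4 - 10*k^3 + 16*k^2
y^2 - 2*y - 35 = (y - 7)*(y + 5)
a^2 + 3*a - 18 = (a - 3)*(a + 6)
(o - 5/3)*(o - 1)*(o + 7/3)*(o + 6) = o^4 + 17*o^3/3 - 59*o^2/9 - 211*o/9 + 70/3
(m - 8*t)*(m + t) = m^2 - 7*m*t - 8*t^2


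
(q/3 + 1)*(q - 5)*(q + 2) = q^3/3 - 19*q/3 - 10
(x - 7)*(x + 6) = x^2 - x - 42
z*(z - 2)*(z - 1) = z^3 - 3*z^2 + 2*z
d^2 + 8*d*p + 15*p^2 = (d + 3*p)*(d + 5*p)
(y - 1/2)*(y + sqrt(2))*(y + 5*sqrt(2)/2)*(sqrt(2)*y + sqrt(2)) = sqrt(2)*y^4 + sqrt(2)*y^3/2 + 7*y^3 + 7*y^2/2 + 9*sqrt(2)*y^2/2 - 7*y/2 + 5*sqrt(2)*y/2 - 5*sqrt(2)/2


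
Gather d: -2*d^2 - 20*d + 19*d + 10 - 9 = -2*d^2 - d + 1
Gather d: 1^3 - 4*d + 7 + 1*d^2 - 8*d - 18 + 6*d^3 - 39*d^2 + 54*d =6*d^3 - 38*d^2 + 42*d - 10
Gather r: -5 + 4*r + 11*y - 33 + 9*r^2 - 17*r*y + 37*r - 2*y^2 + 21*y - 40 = 9*r^2 + r*(41 - 17*y) - 2*y^2 + 32*y - 78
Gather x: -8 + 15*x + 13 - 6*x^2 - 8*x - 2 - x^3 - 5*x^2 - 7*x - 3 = -x^3 - 11*x^2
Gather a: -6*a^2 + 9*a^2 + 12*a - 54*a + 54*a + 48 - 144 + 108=3*a^2 + 12*a + 12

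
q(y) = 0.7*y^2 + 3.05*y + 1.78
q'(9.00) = 15.65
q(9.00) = 85.93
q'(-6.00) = -5.35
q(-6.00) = 8.68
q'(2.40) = 6.41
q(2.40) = 13.13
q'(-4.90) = -3.81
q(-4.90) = 3.64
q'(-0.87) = 1.83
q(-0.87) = -0.34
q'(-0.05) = 2.98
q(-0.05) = 1.63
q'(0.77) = 4.13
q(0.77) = 4.54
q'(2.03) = 5.89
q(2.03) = 10.86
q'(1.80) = 5.57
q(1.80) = 9.54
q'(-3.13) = -1.33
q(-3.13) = -0.91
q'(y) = 1.4*y + 3.05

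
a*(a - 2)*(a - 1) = a^3 - 3*a^2 + 2*a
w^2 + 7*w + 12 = (w + 3)*(w + 4)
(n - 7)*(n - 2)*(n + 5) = n^3 - 4*n^2 - 31*n + 70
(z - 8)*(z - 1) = z^2 - 9*z + 8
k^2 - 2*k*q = k*(k - 2*q)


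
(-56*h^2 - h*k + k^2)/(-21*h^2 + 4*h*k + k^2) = (8*h - k)/(3*h - k)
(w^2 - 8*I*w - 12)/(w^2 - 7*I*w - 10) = (w - 6*I)/(w - 5*I)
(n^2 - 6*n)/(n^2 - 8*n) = (n - 6)/(n - 8)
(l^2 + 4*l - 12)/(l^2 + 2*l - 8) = (l + 6)/(l + 4)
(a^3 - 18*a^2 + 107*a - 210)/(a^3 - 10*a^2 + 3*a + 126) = (a - 5)/(a + 3)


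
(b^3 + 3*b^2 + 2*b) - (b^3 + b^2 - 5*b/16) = 2*b^2 + 37*b/16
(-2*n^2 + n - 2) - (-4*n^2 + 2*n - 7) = 2*n^2 - n + 5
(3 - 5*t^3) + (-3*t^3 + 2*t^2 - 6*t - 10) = -8*t^3 + 2*t^2 - 6*t - 7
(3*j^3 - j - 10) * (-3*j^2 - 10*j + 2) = -9*j^5 - 30*j^4 + 9*j^3 + 40*j^2 + 98*j - 20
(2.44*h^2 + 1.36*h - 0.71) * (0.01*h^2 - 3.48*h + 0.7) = 0.0244*h^4 - 8.4776*h^3 - 3.0319*h^2 + 3.4228*h - 0.497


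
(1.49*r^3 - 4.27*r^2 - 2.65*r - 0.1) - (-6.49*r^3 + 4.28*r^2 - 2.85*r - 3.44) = 7.98*r^3 - 8.55*r^2 + 0.2*r + 3.34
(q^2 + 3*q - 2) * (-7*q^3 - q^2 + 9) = -7*q^5 - 22*q^4 + 11*q^3 + 11*q^2 + 27*q - 18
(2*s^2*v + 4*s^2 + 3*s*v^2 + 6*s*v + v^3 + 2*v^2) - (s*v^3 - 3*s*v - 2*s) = 2*s^2*v + 4*s^2 - s*v^3 + 3*s*v^2 + 9*s*v + 2*s + v^3 + 2*v^2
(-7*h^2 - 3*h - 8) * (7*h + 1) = -49*h^3 - 28*h^2 - 59*h - 8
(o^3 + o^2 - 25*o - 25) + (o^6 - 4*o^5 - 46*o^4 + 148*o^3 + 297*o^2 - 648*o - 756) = o^6 - 4*o^5 - 46*o^4 + 149*o^3 + 298*o^2 - 673*o - 781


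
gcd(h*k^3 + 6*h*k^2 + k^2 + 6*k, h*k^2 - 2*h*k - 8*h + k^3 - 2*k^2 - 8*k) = 1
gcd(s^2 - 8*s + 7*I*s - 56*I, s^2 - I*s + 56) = s + 7*I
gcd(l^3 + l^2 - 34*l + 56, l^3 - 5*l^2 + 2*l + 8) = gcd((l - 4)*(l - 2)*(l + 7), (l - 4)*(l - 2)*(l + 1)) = l^2 - 6*l + 8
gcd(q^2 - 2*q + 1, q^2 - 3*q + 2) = q - 1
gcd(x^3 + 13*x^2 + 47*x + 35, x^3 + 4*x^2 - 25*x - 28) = x^2 + 8*x + 7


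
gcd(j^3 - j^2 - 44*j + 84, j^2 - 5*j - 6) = j - 6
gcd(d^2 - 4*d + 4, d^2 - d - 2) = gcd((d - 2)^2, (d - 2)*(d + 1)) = d - 2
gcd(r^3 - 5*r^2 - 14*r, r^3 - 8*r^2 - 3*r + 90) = 1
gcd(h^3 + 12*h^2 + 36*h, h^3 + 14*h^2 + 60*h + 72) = h^2 + 12*h + 36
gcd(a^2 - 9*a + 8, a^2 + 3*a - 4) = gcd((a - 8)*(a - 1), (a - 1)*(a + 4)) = a - 1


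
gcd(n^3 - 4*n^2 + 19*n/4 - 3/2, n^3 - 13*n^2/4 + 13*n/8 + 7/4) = n - 2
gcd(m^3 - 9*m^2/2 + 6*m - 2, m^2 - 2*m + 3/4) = m - 1/2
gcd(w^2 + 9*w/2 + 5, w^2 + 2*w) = w + 2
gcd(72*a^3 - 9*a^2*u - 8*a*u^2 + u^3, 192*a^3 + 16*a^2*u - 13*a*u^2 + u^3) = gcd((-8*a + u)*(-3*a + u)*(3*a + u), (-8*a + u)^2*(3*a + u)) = -24*a^2 - 5*a*u + u^2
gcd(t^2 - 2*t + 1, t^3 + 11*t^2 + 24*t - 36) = t - 1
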